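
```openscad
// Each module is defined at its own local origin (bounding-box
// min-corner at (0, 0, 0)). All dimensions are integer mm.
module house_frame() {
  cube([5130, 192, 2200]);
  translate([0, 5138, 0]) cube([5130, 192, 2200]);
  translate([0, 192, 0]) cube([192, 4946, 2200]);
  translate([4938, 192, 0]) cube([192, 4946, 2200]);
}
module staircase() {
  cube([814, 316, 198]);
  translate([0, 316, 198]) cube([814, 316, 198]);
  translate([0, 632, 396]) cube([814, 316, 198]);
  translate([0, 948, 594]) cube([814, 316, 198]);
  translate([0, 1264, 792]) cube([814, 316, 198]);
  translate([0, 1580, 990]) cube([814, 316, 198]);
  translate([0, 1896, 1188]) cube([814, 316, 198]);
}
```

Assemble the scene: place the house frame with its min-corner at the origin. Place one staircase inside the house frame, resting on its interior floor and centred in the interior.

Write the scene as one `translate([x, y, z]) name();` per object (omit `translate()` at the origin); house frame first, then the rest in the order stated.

house_frame();
translate([2158, 1559, 0]) staircase();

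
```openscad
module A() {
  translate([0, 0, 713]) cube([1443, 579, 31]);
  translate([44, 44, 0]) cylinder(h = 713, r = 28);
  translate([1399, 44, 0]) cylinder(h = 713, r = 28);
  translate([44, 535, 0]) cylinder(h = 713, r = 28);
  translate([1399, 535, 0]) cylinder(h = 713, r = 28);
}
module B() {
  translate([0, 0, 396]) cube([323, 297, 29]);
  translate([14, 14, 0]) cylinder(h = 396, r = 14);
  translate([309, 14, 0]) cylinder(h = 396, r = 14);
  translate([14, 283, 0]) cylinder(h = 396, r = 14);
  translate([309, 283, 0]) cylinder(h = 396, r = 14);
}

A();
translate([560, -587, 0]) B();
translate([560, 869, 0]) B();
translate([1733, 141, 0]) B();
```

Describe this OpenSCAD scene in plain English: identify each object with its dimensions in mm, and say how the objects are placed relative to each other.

A is a rectangular dining table. The top is 1443×579×31 mm with its upper surface at z = 744 mm. It stands on four round legs of 56 mm diameter, each leg's bounding box inset 16 mm from the nearest pair of top edges, running from the floor to the underside of the top.

B is a simple wooden stool: a rectangular seat 323 mm (x) by 297 mm (y), 29 mm thick, top face at z = 425 mm, on four round legs, each 28 mm in diameter. The legs rest on z = 0, each leg's axis is inset half a diameter from the nearest pair of seat edges (so the leg's bounding box is flush with the corner).

Three stools sit around the table at the −y, +y, +x sides.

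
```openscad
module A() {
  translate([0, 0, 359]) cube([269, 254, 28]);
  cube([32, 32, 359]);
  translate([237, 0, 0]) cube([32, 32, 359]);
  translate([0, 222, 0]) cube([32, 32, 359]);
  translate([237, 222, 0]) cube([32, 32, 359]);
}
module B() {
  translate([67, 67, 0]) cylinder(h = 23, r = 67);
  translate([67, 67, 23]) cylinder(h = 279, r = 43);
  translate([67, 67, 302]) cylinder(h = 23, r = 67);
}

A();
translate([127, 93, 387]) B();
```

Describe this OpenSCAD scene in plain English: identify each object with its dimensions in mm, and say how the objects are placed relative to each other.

A is a simple wooden stool: a rectangular seat 269 mm (x) by 254 mm (y), 28 mm thick, top face at z = 387 mm, on four square legs, each 32×32 mm in cross-section. The legs rest on z = 0, each flush with a corner of the seat.

B is a spool: two coaxial disc flanges of radius 67 mm and thickness 23 mm, joined by a core cylinder of radius 43 mm and height 279 mm. The lower flange rests on z = 0 and the three cylinders share a vertical axis.

The spool is on top of the stool.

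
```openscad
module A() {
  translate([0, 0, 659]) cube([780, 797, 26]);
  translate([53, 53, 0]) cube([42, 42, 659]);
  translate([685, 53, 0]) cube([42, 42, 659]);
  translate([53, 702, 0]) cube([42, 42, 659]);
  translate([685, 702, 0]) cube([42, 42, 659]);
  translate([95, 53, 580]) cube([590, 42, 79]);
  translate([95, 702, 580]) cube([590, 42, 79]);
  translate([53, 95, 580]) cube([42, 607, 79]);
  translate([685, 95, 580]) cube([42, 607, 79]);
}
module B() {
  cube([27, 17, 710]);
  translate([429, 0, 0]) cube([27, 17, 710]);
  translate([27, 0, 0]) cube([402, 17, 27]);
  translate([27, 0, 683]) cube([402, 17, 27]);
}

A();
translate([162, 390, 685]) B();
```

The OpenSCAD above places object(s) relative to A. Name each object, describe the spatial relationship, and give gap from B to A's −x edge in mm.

A is a table. B is a picture frame. The picture frame is on top of the table, centred. The gap from the picture frame to the table's −x edge is 162 mm.

The picture frame's min-x is at 162; the table's min-x is 0; gap = 162 mm.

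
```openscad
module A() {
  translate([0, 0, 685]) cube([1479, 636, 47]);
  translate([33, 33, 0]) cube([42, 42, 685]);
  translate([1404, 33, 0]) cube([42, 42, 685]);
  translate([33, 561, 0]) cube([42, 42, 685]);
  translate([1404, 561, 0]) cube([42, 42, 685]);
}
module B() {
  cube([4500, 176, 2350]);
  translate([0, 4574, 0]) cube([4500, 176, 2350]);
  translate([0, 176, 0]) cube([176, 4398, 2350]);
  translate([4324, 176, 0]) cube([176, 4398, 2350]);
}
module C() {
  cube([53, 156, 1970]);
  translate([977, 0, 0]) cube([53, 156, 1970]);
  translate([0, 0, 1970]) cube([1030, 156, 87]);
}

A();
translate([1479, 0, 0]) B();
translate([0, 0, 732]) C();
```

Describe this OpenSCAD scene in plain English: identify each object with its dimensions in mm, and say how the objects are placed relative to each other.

A is a table with a 1479×636 mm rectangular top, 47 mm thick, top surface at z = 732 mm, supported by four 42×42 mm square legs, each inset 33 mm from the nearest pair of top edges, running from the floor.

B is a box-shaped house frame (walls only): outside footprint 4500×4750 mm, wall height 2350 mm, wall thickness 176 mm. The two y-facing walls run the full x-width; the two x-facing walls fit between the inner faces of the y-facing walls.

C is a door frame. The clear opening is 924 mm wide and 1970 mm high. Two 53 mm wide jambs, 156 mm deep, stand either side of the opening from the floor to the top of the opening. A 87 mm thick head sits across the top of both jambs, spanning the full outside width of the frame.

The house frame is against the table's +x side, with their −y faces flush. The door frame is on top of the table.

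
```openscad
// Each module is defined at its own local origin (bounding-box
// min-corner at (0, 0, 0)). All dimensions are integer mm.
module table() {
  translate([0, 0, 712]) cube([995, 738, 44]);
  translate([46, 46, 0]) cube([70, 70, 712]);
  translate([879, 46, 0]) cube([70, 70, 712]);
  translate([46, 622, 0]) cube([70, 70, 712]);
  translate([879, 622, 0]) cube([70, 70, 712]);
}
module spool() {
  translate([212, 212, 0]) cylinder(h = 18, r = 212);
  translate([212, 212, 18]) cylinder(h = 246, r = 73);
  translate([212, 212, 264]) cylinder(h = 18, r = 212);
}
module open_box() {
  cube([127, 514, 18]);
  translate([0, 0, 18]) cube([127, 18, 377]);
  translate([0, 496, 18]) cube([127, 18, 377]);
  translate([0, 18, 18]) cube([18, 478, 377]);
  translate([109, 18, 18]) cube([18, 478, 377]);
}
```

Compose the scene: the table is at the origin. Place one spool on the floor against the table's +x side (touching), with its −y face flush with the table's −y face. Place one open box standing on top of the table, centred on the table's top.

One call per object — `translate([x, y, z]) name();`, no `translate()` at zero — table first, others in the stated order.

table();
translate([995, 0, 0]) spool();
translate([434, 112, 756]) open_box();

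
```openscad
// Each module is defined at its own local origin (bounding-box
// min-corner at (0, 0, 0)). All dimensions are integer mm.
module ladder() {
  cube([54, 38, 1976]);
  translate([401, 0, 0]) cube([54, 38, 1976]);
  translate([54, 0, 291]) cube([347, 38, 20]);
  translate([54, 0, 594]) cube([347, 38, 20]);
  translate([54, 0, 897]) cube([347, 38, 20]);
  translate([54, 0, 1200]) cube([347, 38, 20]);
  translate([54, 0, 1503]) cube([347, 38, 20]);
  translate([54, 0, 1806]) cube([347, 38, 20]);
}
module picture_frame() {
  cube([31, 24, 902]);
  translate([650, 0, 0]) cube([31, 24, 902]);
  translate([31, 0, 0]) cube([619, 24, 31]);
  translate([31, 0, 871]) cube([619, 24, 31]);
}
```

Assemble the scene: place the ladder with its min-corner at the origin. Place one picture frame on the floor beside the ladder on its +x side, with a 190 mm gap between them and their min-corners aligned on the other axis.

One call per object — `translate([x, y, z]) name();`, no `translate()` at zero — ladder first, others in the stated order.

ladder();
translate([645, 0, 0]) picture_frame();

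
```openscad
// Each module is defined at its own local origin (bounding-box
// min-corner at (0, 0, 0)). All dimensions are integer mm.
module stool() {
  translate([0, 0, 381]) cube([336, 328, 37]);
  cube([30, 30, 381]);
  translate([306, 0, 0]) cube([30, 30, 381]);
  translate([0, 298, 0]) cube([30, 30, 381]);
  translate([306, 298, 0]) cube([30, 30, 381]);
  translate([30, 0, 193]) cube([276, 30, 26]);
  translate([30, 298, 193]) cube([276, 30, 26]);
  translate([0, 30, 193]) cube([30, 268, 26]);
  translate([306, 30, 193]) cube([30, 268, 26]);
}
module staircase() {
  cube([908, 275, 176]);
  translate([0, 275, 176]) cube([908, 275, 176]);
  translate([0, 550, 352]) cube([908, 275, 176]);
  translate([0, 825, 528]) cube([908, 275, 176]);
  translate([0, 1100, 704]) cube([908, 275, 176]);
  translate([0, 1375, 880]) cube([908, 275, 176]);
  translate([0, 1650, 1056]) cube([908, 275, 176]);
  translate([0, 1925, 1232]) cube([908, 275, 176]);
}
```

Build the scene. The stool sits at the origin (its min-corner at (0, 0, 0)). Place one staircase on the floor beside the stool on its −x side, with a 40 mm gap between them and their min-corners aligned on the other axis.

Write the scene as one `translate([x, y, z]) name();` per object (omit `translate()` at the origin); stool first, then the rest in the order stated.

stool();
translate([-948, 0, 0]) staircase();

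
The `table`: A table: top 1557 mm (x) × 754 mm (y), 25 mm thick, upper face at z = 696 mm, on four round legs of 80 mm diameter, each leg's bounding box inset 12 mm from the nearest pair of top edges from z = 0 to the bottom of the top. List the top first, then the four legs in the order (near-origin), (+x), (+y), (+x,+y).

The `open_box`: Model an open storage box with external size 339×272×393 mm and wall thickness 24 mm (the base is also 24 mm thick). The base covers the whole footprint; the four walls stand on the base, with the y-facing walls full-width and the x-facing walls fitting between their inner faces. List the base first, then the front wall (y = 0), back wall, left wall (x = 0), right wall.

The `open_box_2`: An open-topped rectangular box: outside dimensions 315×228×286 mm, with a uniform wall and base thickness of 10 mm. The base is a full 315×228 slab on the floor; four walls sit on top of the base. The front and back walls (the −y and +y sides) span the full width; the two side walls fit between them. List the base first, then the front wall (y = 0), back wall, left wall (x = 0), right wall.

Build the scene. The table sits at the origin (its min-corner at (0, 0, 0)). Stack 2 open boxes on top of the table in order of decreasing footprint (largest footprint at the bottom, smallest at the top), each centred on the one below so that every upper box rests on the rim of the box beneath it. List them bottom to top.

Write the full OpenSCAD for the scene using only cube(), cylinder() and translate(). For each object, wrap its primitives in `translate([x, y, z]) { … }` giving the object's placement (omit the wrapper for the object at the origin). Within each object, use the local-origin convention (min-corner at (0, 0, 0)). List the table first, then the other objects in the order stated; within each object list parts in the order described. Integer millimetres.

translate([0, 0, 671]) cube([1557, 754, 25]);
translate([52, 52, 0]) cylinder(h = 671, r = 40);
translate([1505, 52, 0]) cylinder(h = 671, r = 40);
translate([52, 702, 0]) cylinder(h = 671, r = 40);
translate([1505, 702, 0]) cylinder(h = 671, r = 40);
translate([609, 241, 696]) {
  cube([339, 272, 24]);
  translate([0, 0, 24]) cube([339, 24, 369]);
  translate([0, 248, 24]) cube([339, 24, 369]);
  translate([0, 24, 24]) cube([24, 224, 369]);
  translate([315, 24, 24]) cube([24, 224, 369]);
}
translate([621, 263, 1089]) {
  cube([315, 228, 10]);
  translate([0, 0, 10]) cube([315, 10, 276]);
  translate([0, 218, 10]) cube([315, 10, 276]);
  translate([0, 10, 10]) cube([10, 208, 276]);
  translate([305, 10, 10]) cube([10, 208, 276]);
}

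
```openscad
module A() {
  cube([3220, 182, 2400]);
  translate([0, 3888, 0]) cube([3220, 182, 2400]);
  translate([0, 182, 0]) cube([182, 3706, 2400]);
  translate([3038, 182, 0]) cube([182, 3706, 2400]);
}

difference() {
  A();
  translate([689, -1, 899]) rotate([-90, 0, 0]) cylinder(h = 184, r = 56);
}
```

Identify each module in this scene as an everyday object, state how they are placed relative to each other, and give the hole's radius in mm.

A is a house frame. The house frame has a circular hole through its front wall. The hole's radius is 56 mm.

The subtracted cylinder has r = 56 mm.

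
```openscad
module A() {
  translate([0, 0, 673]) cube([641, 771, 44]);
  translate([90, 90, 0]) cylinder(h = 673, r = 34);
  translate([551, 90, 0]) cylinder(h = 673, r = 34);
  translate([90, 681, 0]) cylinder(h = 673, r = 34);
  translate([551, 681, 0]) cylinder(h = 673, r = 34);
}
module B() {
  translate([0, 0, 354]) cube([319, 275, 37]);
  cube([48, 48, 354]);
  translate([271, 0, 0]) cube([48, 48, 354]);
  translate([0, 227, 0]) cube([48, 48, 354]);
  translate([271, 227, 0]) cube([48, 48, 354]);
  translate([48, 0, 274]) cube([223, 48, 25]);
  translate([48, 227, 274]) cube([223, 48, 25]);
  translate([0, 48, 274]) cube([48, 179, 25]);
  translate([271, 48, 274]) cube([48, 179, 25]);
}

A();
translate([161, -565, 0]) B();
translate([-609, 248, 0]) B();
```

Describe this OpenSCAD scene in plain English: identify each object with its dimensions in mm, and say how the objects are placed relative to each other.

A is a table: top 641 mm (x) × 771 mm (y), 44 mm thick, upper face at z = 717 mm, on four round legs of 68 mm diameter, each leg's bounding box inset 56 mm from the nearest pair of top edges, running from z = 0 to the bottom of the top.

B is a four-legged stool. The seat is 319×275 mm, 37 mm thick, top at z = 391 mm. It stands on four square legs, each 48×48 mm in cross-section, from z = 0 to the seat underside, each flush with a corner of the seat. Four stretchers, 48 mm wide and 25 mm tall, connect adjacent legs with their undersides at z = 274 mm, each running between the inner faces of the legs it joins and aligned with the legs' outer faces on the other axis.

Two stools sit around the table at the −y, −x sides.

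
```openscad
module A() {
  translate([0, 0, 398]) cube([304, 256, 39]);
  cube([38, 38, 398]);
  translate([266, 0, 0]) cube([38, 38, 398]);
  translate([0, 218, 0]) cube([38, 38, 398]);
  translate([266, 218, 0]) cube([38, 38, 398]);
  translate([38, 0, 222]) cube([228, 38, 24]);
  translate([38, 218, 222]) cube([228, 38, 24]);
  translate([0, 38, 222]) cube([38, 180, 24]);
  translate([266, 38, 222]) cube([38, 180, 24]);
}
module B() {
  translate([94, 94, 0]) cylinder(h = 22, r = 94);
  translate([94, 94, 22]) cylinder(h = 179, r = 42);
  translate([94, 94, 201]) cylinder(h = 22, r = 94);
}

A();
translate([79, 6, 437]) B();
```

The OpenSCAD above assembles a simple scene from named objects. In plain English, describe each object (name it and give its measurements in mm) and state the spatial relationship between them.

A is a four-legged stool. The seat is 304×256 mm, 39 mm thick, top at z = 437 mm. It stands on four square legs, each 38×38 mm in cross-section, from z = 0 to the seat underside, each flush with a corner of the seat. Four stretchers, 38 mm wide and 24 mm tall, connect adjacent legs with their undersides at z = 222 mm, each running between the inner faces of the legs it joins and aligned with the legs' outer faces on the other axis.

B is a spool: two coaxial disc flanges of radius 94 mm and thickness 22 mm, joined by a core cylinder of radius 42 mm and height 179 mm. The lower flange rests on z = 0 and the three cylinders share a vertical axis.

The spool is on top of the stool.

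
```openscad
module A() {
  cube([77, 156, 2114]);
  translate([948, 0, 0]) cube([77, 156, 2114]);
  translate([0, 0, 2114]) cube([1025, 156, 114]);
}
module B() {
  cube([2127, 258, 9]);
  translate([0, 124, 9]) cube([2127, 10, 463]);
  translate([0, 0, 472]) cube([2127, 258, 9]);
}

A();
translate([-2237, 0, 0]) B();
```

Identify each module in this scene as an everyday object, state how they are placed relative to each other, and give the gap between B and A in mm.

The I-beam's nearest face is 110 mm from the door frame's −x face.

A is a door frame. B is an I-beam. The I-beam is on the floor beside the door frame on its −x side. The gap between the I-beam and the door frame is 110 mm.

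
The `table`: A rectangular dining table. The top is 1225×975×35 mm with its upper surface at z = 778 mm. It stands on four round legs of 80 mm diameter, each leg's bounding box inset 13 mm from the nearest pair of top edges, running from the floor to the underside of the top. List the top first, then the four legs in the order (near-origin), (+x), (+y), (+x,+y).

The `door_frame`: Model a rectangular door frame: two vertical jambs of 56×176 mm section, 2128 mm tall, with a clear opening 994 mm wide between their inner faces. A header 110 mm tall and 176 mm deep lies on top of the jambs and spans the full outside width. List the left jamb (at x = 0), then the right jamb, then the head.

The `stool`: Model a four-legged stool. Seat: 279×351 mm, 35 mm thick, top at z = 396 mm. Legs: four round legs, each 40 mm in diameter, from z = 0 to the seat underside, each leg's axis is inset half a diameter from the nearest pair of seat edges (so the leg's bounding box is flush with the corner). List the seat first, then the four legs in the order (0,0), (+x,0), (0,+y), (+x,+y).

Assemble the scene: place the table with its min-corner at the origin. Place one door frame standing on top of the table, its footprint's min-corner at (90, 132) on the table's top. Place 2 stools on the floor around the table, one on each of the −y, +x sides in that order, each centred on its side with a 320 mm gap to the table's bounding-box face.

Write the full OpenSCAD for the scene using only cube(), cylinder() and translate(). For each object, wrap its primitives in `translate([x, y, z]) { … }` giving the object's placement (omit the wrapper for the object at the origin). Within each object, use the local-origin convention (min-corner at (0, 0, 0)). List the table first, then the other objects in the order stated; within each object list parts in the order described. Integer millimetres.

translate([0, 0, 743]) cube([1225, 975, 35]);
translate([53, 53, 0]) cylinder(h = 743, r = 40);
translate([1172, 53, 0]) cylinder(h = 743, r = 40);
translate([53, 922, 0]) cylinder(h = 743, r = 40);
translate([1172, 922, 0]) cylinder(h = 743, r = 40);
translate([90, 132, 778]) {
  cube([56, 176, 2128]);
  translate([1050, 0, 0]) cube([56, 176, 2128]);
  translate([0, 0, 2128]) cube([1106, 176, 110]);
}
translate([473, -671, 0]) {
  translate([0, 0, 361]) cube([279, 351, 35]);
  translate([20, 20, 0]) cylinder(h = 361, r = 20);
  translate([259, 20, 0]) cylinder(h = 361, r = 20);
  translate([20, 331, 0]) cylinder(h = 361, r = 20);
  translate([259, 331, 0]) cylinder(h = 361, r = 20);
}
translate([1545, 312, 0]) {
  translate([0, 0, 361]) cube([279, 351, 35]);
  translate([20, 20, 0]) cylinder(h = 361, r = 20);
  translate([259, 20, 0]) cylinder(h = 361, r = 20);
  translate([20, 331, 0]) cylinder(h = 361, r = 20);
  translate([259, 331, 0]) cylinder(h = 361, r = 20);
}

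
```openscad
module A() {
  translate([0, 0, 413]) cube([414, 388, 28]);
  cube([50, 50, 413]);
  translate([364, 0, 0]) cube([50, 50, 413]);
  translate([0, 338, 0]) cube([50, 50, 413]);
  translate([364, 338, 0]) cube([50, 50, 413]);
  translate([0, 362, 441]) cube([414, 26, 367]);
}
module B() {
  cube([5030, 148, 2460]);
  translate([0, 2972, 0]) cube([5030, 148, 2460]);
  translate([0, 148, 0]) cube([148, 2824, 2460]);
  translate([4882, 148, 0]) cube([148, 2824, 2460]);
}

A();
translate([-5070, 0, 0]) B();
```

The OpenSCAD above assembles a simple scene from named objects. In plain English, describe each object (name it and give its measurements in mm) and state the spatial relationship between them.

A is a chair. The seat is a 414×388×28 mm slab with its top at z = 441 mm, on four 50×50 mm corner legs (flush with the seat edges, standing on z = 0). A flat backrest 26 mm thick, 367 mm tall, spans the full seat width and rises from the seat top along its +y edge, rear face flush with the rear of the seat.

B is the wall frame of a small rectangular building: four walls, each 2460 mm tall and 148 mm thick, enclosing a footprint 5030 mm (x) by 3120 mm (y) outside-to-outside, with no floor or roof. The front and back walls (the −y and +y sides) span the full width; the two side walls fit between them.

The house frame is on the floor beside the chair on its −x side.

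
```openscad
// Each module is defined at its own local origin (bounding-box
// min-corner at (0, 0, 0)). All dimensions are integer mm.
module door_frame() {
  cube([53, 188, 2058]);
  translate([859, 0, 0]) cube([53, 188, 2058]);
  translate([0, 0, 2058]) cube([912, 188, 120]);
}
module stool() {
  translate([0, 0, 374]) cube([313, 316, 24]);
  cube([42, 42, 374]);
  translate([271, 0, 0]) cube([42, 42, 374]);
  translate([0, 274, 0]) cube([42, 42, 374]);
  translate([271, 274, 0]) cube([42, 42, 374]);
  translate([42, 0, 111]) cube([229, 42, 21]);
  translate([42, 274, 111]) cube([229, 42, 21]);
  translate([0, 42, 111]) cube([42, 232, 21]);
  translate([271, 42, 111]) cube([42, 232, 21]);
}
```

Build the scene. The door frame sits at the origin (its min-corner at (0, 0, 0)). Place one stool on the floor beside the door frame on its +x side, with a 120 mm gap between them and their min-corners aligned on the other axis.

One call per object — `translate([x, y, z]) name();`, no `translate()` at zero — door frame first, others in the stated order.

door_frame();
translate([1032, 0, 0]) stool();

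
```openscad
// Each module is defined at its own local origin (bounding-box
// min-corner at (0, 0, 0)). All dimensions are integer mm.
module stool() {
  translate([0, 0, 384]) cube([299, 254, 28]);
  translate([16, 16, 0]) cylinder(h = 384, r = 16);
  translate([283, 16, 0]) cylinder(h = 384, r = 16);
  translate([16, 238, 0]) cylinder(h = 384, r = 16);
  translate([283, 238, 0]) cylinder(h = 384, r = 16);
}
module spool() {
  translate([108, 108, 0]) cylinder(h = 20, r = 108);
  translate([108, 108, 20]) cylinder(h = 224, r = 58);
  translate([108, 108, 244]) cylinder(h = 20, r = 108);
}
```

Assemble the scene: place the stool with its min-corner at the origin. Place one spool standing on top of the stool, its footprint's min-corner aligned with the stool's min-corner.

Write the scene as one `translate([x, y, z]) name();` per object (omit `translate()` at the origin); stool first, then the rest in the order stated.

stool();
translate([0, 0, 412]) spool();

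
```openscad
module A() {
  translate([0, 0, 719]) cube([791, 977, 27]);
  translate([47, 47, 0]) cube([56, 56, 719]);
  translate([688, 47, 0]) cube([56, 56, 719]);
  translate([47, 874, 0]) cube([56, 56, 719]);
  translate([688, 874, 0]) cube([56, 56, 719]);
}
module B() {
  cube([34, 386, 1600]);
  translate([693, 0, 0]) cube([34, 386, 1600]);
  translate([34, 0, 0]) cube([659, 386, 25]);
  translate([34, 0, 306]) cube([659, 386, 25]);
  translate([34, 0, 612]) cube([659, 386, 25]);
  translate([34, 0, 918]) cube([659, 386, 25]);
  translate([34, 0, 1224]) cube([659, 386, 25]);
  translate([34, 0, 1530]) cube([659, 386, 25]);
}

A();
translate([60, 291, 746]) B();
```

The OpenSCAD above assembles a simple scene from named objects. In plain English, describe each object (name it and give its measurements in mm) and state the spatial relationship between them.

A is a rectangular dining table. The top is 791×977×27 mm with its upper surface at z = 746 mm. It stands on four 56×56 mm square legs, each inset 47 mm from the nearest pair of top edges, running from the floor to the underside of the top.

B is a bookshelf 727 mm wide overall, 386 mm deep and 1600 mm tall. The two sides are 34 mm thick vertical panels. 6 horizontal shelves of 25 mm thickness span between the inner faces of the sides; the lowest shelf sits on the floor and shelves are stacked with a clear vertical gap of 281 mm between each pair.

The bookshelf is on top of the table.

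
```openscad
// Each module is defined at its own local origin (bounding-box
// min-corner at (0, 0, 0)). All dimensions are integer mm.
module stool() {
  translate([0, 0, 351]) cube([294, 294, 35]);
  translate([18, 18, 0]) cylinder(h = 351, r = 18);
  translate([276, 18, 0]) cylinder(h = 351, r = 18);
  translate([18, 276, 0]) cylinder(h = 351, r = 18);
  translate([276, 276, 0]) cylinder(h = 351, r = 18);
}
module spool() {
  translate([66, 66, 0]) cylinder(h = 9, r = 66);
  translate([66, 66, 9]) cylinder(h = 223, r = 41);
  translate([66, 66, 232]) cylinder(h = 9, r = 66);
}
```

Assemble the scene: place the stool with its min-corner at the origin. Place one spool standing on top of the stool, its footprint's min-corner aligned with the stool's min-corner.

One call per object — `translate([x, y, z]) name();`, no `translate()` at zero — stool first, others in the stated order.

stool();
translate([0, 0, 386]) spool();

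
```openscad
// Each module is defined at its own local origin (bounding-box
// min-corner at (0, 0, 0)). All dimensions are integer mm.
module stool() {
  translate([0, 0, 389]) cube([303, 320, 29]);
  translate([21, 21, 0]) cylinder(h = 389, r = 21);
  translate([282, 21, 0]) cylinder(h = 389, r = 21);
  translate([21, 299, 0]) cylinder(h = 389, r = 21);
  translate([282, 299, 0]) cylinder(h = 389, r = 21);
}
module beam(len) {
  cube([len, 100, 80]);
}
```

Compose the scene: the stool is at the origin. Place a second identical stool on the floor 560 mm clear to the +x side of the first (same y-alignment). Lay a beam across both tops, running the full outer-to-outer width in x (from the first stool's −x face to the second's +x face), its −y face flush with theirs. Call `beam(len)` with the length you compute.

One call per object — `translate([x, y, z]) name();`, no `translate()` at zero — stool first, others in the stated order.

stool();
translate([863, 0, 0]) stool();
translate([0, 0, 418]) beam(1166);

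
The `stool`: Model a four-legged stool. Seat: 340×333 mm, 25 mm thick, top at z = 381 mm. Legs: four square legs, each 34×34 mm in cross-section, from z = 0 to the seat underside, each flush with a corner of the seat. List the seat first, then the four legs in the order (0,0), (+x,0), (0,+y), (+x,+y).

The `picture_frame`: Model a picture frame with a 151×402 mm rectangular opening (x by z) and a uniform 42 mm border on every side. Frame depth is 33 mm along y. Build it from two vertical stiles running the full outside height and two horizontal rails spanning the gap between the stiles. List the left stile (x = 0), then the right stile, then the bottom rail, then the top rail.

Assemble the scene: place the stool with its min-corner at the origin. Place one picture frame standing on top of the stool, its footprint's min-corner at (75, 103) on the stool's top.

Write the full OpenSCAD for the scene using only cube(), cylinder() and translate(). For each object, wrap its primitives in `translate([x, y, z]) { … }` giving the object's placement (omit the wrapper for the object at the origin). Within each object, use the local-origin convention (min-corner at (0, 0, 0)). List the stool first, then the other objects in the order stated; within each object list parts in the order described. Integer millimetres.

translate([0, 0, 356]) cube([340, 333, 25]);
cube([34, 34, 356]);
translate([306, 0, 0]) cube([34, 34, 356]);
translate([0, 299, 0]) cube([34, 34, 356]);
translate([306, 299, 0]) cube([34, 34, 356]);
translate([75, 103, 381]) {
  cube([42, 33, 486]);
  translate([193, 0, 0]) cube([42, 33, 486]);
  translate([42, 0, 0]) cube([151, 33, 42]);
  translate([42, 0, 444]) cube([151, 33, 42]);
}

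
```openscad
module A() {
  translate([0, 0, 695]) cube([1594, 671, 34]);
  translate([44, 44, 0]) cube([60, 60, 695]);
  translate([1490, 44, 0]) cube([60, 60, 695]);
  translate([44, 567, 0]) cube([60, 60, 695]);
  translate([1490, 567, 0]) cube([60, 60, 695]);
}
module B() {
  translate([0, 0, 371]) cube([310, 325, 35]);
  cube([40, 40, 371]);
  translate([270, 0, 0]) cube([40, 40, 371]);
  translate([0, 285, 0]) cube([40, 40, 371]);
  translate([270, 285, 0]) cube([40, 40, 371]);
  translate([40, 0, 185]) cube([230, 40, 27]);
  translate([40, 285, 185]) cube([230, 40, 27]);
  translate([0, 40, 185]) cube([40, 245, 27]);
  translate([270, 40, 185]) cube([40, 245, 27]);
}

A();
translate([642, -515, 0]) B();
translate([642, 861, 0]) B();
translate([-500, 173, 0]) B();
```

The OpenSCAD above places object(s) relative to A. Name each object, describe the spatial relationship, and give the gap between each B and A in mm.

A is a table. B is a stool. Three stools sit around the table at the −y, +y, −x sides. The gap between each stool and the table is 190 mm.

Each stool's nearest face is 190 mm from the table's bounding box.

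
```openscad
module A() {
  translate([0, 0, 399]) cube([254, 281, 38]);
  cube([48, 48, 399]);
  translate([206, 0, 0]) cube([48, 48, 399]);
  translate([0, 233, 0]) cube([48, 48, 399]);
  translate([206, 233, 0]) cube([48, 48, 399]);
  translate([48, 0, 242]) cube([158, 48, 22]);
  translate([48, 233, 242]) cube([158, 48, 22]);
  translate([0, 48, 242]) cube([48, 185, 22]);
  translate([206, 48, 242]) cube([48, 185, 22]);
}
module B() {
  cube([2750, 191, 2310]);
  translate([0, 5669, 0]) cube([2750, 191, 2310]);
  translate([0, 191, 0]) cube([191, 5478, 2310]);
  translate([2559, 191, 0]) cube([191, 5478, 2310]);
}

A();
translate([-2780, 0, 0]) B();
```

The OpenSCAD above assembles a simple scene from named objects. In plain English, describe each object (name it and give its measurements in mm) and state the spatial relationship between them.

A is a four-legged stool. The seat is 254×281 mm, 38 mm thick, top at z = 437 mm. It stands on four square legs, each 48×48 mm in cross-section, from z = 0 to the seat underside, each flush with a corner of the seat. Four stretchers, 48 mm wide and 22 mm tall, connect adjacent legs with their undersides at z = 242 mm, each running between the inner faces of the legs it joins and aligned with the legs' outer faces on the other axis.

B is the wall frame of a small rectangular building: four walls, each 2310 mm tall and 191 mm thick, enclosing a footprint 2750 mm (x) by 5860 mm (y) outside-to-outside, with no floor or roof. The front and back walls (the −y and +y sides) span the full width; the two side walls fit between them.

The house frame is on the floor beside the stool on its −x side.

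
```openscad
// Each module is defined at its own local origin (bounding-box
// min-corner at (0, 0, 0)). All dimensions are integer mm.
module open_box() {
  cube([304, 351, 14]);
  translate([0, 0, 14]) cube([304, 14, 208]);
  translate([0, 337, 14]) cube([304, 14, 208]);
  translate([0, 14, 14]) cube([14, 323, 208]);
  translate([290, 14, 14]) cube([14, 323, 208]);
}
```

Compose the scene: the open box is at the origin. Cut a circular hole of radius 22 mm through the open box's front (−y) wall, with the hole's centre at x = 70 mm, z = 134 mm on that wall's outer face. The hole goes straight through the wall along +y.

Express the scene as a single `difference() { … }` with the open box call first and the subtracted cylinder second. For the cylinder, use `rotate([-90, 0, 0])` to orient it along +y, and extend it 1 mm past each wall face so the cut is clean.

difference() {
  open_box();
  translate([70, -1, 134]) rotate([-90, 0, 0]) cylinder(h = 16, r = 22);
}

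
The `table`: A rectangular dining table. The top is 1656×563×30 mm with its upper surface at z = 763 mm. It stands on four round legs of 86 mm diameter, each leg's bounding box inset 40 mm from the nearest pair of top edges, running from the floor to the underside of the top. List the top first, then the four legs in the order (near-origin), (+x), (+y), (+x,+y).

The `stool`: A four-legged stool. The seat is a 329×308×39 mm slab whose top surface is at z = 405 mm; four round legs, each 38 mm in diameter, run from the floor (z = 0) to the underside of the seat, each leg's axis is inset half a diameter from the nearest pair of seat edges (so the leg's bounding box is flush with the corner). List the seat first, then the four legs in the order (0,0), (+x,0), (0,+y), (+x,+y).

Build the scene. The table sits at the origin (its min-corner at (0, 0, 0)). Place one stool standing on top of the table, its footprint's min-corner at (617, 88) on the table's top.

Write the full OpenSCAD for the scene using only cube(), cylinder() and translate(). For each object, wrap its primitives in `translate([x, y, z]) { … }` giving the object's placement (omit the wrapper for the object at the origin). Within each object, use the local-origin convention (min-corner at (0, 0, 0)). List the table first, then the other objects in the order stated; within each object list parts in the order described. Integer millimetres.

translate([0, 0, 733]) cube([1656, 563, 30]);
translate([83, 83, 0]) cylinder(h = 733, r = 43);
translate([1573, 83, 0]) cylinder(h = 733, r = 43);
translate([83, 480, 0]) cylinder(h = 733, r = 43);
translate([1573, 480, 0]) cylinder(h = 733, r = 43);
translate([617, 88, 763]) {
  translate([0, 0, 366]) cube([329, 308, 39]);
  translate([19, 19, 0]) cylinder(h = 366, r = 19);
  translate([310, 19, 0]) cylinder(h = 366, r = 19);
  translate([19, 289, 0]) cylinder(h = 366, r = 19);
  translate([310, 289, 0]) cylinder(h = 366, r = 19);
}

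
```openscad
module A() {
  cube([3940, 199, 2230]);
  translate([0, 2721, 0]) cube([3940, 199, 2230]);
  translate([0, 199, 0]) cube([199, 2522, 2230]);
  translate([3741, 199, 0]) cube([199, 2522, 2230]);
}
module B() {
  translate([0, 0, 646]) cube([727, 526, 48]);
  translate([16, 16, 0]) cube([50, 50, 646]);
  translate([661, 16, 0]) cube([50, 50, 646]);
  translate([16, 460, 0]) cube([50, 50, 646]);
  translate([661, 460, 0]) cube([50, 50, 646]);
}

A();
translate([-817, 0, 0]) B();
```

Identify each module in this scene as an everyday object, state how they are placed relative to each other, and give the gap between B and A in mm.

A is a house frame. B is a table. The table is on the floor beside the house frame on its −x side. The gap between the table and the house frame is 90 mm.

The table's nearest face is 90 mm from the house frame's −x face.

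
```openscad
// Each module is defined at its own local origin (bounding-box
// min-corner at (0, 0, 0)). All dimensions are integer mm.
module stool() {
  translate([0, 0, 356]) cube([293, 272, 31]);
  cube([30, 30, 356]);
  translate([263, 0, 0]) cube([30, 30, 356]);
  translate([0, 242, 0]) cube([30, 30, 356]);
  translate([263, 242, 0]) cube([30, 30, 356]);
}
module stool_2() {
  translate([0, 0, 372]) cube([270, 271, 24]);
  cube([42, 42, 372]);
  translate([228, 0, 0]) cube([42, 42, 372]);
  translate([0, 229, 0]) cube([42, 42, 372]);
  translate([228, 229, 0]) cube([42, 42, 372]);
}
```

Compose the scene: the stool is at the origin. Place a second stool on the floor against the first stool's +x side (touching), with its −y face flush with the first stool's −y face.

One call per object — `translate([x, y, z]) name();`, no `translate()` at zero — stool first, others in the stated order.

stool();
translate([293, 0, 0]) stool_2();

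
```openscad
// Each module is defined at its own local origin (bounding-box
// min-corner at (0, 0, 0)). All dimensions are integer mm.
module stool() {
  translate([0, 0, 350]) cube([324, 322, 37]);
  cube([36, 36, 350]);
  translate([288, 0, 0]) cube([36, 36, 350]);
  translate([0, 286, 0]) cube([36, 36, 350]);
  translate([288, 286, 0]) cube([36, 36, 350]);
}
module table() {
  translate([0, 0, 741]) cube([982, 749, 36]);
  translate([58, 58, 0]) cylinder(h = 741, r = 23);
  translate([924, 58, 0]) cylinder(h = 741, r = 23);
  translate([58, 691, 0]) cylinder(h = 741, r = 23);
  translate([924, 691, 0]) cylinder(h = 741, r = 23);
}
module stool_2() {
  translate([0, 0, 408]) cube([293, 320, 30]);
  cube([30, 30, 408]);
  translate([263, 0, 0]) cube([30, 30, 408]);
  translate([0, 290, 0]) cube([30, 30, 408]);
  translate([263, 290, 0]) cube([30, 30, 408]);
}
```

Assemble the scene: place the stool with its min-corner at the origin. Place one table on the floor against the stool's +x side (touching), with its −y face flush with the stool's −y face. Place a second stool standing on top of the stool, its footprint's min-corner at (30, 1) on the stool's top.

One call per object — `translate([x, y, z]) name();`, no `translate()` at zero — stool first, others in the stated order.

stool();
translate([324, 0, 0]) table();
translate([30, 1, 387]) stool_2();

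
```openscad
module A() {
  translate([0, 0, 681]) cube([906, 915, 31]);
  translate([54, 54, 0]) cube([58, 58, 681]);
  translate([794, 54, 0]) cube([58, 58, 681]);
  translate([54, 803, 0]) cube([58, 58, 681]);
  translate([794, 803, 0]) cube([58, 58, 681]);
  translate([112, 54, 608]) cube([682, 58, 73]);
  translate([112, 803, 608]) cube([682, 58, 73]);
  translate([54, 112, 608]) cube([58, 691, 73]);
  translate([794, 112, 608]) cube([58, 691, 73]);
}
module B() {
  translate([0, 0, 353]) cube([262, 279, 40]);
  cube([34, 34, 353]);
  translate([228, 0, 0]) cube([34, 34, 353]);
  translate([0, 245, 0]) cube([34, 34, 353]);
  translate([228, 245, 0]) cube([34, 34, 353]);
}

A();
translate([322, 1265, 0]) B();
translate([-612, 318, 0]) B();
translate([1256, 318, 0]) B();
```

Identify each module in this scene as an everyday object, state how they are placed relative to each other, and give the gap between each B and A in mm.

Each stool's nearest face is 350 mm from the table's bounding box.

A is a table. B is a stool. Three stools sit around the table at the +y, −x, +x sides. The gap between each stool and the table is 350 mm.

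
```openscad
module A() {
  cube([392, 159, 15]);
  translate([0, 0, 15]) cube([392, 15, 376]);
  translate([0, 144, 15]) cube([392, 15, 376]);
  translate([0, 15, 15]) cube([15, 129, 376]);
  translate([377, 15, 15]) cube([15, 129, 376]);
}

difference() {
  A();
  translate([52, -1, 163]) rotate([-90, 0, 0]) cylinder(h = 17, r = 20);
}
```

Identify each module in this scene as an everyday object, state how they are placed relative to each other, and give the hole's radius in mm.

The subtracted cylinder has r = 20 mm.

A is an open box. The open box has a circular hole through its front wall. The hole's radius is 20 mm.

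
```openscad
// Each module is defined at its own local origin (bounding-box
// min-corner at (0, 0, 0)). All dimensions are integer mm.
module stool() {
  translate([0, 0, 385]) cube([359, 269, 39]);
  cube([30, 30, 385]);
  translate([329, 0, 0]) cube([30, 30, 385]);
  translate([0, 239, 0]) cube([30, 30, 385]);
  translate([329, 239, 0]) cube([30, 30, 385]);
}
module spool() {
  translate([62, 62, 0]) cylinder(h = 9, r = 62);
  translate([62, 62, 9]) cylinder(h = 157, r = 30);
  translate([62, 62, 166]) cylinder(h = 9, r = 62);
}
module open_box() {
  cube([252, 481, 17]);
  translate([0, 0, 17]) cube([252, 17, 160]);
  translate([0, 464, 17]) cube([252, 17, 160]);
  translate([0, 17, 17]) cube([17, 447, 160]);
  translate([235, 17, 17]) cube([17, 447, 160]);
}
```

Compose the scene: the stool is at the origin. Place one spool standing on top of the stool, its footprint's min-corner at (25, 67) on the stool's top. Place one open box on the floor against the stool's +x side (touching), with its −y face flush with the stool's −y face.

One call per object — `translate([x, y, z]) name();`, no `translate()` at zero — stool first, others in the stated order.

stool();
translate([25, 67, 424]) spool();
translate([359, 0, 0]) open_box();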